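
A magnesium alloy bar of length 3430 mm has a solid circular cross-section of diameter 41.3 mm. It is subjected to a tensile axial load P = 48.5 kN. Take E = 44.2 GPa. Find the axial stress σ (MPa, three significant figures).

36.2 MPa

A = 1340 mm².
σ = N/A = 48500/1340 = 36.2 MPa.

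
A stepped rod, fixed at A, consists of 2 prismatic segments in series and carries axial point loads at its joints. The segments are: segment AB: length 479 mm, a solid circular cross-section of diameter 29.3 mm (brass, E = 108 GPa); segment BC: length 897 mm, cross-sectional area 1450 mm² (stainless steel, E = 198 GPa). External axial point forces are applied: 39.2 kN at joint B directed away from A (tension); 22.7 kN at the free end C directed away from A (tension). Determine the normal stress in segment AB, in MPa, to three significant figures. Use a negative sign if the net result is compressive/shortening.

91.8 MPa

Internal axial forces (sectioning from the free end, tension +): N_BC = 22.7 kN, N_AB = 61.9 kN.
A_AB = 674.3 mm².
σ_AB = N_AB/A_AB = 61900/674.3 = 91.8 MPa.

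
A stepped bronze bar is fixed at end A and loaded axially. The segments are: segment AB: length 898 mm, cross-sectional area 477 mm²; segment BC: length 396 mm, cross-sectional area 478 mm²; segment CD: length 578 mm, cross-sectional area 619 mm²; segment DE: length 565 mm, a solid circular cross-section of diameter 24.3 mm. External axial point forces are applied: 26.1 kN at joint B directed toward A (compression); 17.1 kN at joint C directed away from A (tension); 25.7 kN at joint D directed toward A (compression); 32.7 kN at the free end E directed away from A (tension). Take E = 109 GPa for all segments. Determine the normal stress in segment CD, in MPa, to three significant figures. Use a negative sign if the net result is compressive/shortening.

11.3 MPa

Internal axial forces (sectioning from the free end, tension +): N_DE = 32.7 kN, N_CD = 7 kN, N_BC = 24.1 kN, N_AB = -2 kN.
σ_CD = N_CD/A_CD = 7000/619 = 11.31 MPa.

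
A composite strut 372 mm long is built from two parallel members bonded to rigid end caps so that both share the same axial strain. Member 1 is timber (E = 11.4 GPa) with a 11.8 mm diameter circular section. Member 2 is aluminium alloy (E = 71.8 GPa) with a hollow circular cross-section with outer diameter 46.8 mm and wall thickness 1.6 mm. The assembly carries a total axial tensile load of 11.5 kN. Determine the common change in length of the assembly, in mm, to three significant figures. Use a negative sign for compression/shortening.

A_1 = 109.4 mm².
A_2 = 227.2 mm².
Equal strain + equilibrium ⇒ each member carries load in proportion to AE: A₁E₁ = 1247000 N, A₂E₂ = 16310000 N, ΣAE = 17560000 N.
δ = PL/ΣAE = 11500·372/17560000 = 0.2436 mm.

0.244 mm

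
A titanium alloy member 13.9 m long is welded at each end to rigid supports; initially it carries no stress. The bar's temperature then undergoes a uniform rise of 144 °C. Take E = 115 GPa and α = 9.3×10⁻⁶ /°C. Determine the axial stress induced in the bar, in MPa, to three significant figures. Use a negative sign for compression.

Free thermal expansion αLΔT = 9.3e-6 · 13900 · 144 = 18.61 mm.
The walls impose strain ε = −(18.61)/13900 = -1.3392e-03; σ = Eε = 115000 · -1.3392e-03 = -154 MPa.

-154 MPa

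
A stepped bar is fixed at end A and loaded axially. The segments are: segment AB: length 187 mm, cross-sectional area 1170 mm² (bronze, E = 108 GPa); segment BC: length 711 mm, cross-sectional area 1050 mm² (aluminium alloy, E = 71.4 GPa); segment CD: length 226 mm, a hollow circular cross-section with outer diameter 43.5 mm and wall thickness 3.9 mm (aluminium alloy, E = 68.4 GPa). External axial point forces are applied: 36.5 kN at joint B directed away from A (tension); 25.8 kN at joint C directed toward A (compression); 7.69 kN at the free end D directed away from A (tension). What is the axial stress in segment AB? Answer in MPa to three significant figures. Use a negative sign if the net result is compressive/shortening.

15.7 MPa

Internal axial forces (sectioning from the free end, tension +): N_CD = 7.69 kN, N_BC = -18.11 kN, N_AB = 18.39 kN.
σ_AB = N_AB/A_AB = 18390/1170 = 15.72 MPa.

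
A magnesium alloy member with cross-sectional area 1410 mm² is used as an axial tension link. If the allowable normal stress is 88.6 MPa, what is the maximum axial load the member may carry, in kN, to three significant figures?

125 kN

P_max = σ_allow · A = 88.6 · 1410 = 124900 N = 124.9 kN.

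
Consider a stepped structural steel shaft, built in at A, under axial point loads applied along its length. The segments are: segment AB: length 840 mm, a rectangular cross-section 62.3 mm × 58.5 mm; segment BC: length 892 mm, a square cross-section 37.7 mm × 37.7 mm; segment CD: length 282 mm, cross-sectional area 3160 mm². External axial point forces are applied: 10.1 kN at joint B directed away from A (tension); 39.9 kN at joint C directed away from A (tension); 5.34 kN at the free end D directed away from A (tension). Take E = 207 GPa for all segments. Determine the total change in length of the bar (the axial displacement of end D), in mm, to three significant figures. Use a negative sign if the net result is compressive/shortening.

Internal axial forces (sectioning from the free end, tension +): N_CD = 5.34 kN, N_BC = 45.24 kN, N_AB = 55.34 kN.
A_AB = 3645 mm².
A_BC = 1421 mm².
δ_AB = 55340·840/(3645·207000) = 0.06162 mm
δ_BC = 45240·892/(1421·207000) = 0.1372 mm
δ_CD = 5340·282/(3160·207000) = 0.002302 mm
δ = Σδ_i = 0.2011 mm.

0.201 mm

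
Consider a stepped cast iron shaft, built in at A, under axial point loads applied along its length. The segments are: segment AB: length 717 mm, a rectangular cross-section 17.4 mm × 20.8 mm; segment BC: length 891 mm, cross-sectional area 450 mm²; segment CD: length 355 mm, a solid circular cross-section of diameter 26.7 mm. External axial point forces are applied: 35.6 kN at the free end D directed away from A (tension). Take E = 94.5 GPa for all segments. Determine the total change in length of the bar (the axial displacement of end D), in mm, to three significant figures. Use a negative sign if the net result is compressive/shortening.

Internal axial forces (sectioning from the free end, tension +): N_CD = 35.6 kN, N_BC = 35.6 kN, N_AB = 35.6 kN.
A_AB = 361.9 mm².
A_CD = 559.9 mm².
δ_AB = 35600·717/(361.9·94500) = 0.7463 mm
δ_BC = 35600·891/(450·94500) = 0.7459 mm
δ_CD = 35600·355/(559.9·94500) = 0.2389 mm
δ = Σδ_i = 1.731 mm.

1.73 mm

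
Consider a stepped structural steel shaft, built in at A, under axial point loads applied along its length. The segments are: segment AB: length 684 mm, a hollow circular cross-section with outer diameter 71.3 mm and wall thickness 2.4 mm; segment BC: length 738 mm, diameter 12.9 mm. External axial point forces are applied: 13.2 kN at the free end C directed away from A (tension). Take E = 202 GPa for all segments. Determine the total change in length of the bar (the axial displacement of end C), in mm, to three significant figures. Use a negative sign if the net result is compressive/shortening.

0.455 mm

Internal axial forces (sectioning from the free end, tension +): N_BC = 13.2 kN, N_AB = 13.2 kN.
A_AB = 519.5 mm².
A_BC = 130.7 mm².
δ_AB = 13200·684/(519.5·202000) = 0.08604 mm
δ_BC = 13200·738/(130.7·202000) = 0.369 mm
δ = Σδ_i = 0.455 mm.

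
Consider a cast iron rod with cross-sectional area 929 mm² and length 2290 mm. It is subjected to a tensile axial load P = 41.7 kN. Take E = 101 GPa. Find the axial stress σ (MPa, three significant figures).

σ = N/A = 41700/929 = 44.89 MPa.

44.9 MPa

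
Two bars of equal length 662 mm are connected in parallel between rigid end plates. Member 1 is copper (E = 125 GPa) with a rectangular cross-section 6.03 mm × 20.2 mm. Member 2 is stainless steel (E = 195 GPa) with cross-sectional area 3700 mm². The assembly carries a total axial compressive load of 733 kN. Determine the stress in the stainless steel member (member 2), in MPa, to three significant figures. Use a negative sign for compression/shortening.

A_1 = 121.8 mm².
Equal strain + equilibrium ⇒ each member carries load in proportion to AE: A₁E₁ = 15230000 N, A₂E₂ = 721500000 N, ΣAE = 736700000 N.
σ₂ = P·E₂/ΣAE = -733000·195000/736700000 = -194 MPa.

-194 MPa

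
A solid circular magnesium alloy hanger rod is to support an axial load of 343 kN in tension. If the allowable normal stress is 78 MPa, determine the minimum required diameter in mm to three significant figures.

74.8 mm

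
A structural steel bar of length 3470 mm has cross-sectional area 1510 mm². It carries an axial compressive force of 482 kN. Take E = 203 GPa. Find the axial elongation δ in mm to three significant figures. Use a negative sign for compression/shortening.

δ_mech = NL/(AE) = -482000·3470/(1510·203000) = -5.456 mm.

-5.46 mm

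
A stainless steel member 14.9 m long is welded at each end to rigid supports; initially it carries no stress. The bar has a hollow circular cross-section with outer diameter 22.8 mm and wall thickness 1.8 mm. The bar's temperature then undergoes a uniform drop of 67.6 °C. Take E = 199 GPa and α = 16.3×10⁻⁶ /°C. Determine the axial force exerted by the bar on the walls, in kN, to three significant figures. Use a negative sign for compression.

26.0 kN

Free thermal expansion αLΔT = 16.3e-6 · 14900 · -67.6 = -16.42 mm.
The walls impose strain ε = −(-16.42)/14900 = 1.1019e-03; σ = Eε = 199000 · 1.1019e-03 = 219.3 MPa.
Wall reaction R = σ·A = 219.3·118.8 = 26040 N = 26.04 kN.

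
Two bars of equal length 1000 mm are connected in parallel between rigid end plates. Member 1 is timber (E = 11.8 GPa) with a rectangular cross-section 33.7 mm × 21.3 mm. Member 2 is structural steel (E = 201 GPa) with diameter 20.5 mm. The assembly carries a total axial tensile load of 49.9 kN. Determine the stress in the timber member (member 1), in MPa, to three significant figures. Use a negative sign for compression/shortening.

A_1 = 717.8 mm².
A_2 = 330.1 mm².
Equal strain + equilibrium ⇒ each member carries load in proportion to AE: A₁E₁ = 8470000 N, A₂E₂ = 66340000 N, ΣAE = 74810000 N.
σ₁ = P·E₁/ΣAE = 49900·11800/74810000 = 7.871 MPa.

7.87 MPa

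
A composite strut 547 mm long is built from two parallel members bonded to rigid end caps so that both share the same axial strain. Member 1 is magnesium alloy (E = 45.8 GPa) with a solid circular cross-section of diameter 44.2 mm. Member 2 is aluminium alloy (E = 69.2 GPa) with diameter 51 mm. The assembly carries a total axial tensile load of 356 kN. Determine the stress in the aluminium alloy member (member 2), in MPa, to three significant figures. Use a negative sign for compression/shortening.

A_1 = 1534 mm².
A_2 = 2043 mm².
Equal strain + equilibrium ⇒ each member carries load in proportion to AE: A₁E₁ = 70270000 N, A₂E₂ = 141400000 N, ΣAE = 211600000 N.
σ₂ = P·E₂/ΣAE = 356000·69200/211600000 = 116.4 MPa.

116 MPa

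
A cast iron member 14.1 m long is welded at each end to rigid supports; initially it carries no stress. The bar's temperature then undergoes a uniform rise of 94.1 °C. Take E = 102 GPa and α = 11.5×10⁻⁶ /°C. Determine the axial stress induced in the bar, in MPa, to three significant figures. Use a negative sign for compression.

-110 MPa

Free thermal expansion αLΔT = 11.5e-6 · 14100 · 94.1 = 15.26 mm.
The walls impose strain ε = −(15.26)/14100 = -1.0822e-03; σ = Eε = 102000 · -1.0822e-03 = -110.4 MPa.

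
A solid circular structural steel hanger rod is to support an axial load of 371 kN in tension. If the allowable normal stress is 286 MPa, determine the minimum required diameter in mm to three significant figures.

Required area A ≥ P/σ_allow = 371000/286 = 1297 mm².
For a solid circular section, d ≥ √(4A/π) = 40.64 mm.

40.6 mm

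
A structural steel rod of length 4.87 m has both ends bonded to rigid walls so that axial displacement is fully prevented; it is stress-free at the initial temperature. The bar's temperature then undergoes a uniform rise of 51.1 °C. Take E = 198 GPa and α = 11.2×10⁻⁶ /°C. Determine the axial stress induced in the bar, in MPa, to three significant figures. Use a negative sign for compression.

-113 MPa

Free thermal expansion αLΔT = 11.2e-6 · 4870 · 51.1 = 2.787 mm.
The walls impose strain ε = −(2.787)/4870 = -5.7232e-04; σ = Eε = 198000 · -5.7232e-04 = -113.3 MPa.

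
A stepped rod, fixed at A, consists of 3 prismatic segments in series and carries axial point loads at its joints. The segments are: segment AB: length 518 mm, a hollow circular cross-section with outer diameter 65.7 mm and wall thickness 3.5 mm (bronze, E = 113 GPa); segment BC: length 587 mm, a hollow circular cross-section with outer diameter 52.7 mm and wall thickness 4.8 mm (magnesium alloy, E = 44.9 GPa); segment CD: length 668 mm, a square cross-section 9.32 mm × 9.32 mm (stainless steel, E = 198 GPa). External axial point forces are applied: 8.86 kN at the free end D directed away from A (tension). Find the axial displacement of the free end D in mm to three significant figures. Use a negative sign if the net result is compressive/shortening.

Internal axial forces (sectioning from the free end, tension +): N_CD = 8.86 kN, N_BC = 8.86 kN, N_AB = 8.86 kN.
A_AB = 683.9 mm².
A_BC = 722.3 mm².
A_CD = 86.86 mm².
δ_AB = 8860·518/(683.9·113000) = 0.05938 mm
δ_BC = 8860·587/(722.3·44900) = 0.1604 mm
δ_CD = 8860·668/(86.86·198000) = 0.3441 mm
δ = Σδ_i = 0.5639 mm.

0.564 mm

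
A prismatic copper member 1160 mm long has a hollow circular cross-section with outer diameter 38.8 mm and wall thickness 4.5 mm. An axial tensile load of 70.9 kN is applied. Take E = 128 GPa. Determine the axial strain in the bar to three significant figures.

0.00114

A = 484.9 mm².
σ = N/A = 146.2 MPa; ε = σ/E = 146.2/128000 = 1.142e-03.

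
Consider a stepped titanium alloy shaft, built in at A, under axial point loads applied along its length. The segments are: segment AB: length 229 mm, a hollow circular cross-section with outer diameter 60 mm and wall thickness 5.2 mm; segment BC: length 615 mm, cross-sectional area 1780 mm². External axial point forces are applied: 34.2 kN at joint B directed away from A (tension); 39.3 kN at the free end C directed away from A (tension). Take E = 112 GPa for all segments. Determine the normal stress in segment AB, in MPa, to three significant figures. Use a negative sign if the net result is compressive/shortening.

Internal axial forces (sectioning from the free end, tension +): N_BC = 39.3 kN, N_AB = 73.5 kN.
A_AB = 895.2 mm².
σ_AB = N_AB/A_AB = 73500/895.2 = 82.1 MPa.

82.1 MPa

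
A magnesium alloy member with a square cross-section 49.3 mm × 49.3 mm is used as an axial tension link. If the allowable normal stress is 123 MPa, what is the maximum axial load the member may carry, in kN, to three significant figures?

299 kN

A = 2430 mm².
P_max = σ_allow · A = 123 · 2430 = 299000 N = 299 kN.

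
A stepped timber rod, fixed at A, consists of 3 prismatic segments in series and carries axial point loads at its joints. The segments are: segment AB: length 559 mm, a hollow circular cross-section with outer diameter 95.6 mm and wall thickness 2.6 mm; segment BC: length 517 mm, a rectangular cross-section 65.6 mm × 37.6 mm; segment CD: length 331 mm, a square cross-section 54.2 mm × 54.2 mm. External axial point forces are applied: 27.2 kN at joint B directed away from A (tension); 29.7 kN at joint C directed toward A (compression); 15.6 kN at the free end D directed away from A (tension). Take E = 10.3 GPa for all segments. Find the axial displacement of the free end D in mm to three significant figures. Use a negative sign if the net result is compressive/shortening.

Internal axial forces (sectioning from the free end, tension +): N_CD = 15.6 kN, N_BC = -14.1 kN, N_AB = 13.1 kN.
A_AB = 759.6 mm².
A_BC = 2467 mm².
A_CD = 2938 mm².
δ_AB = 13100·559/(759.6·10300) = 0.9359 mm
δ_BC = -14100·517/(2467·10300) = -0.2869 mm
δ_CD = 15600·331/(2938·10300) = 0.1707 mm
δ = Σδ_i = 0.8196 mm.

0.820 mm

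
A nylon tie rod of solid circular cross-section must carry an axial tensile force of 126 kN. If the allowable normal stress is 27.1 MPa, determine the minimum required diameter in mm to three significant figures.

Required area A ≥ P/σ_allow = 126000/27.1 = 4649 mm².
For a solid circular section, d ≥ √(4A/π) = 76.94 mm.

76.9 mm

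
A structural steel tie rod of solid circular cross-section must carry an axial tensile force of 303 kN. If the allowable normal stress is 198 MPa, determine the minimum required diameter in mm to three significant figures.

44.1 mm

Required area A ≥ P/σ_allow = 303000/198 = 1530 mm².
For a solid circular section, d ≥ √(4A/π) = 44.14 mm.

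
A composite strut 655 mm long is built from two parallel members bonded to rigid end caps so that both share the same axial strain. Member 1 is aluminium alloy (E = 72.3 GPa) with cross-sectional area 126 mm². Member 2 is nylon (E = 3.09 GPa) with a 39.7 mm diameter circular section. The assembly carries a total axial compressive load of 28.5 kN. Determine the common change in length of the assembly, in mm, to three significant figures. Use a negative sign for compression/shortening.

A_2 = 1238 mm².
Equal strain + equilibrium ⇒ each member carries load in proportion to AE: A₁E₁ = 9110000 N, A₂E₂ = 3825000 N, ΣAE = 12930000 N.
δ = PL/ΣAE = -28500·655/12930000 = -1.443 mm.

-1.44 mm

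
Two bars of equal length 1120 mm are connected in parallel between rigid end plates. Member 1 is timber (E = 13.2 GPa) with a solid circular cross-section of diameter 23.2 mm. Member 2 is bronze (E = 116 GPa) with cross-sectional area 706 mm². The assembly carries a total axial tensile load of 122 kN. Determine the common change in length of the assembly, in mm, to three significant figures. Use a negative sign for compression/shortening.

1.56 mm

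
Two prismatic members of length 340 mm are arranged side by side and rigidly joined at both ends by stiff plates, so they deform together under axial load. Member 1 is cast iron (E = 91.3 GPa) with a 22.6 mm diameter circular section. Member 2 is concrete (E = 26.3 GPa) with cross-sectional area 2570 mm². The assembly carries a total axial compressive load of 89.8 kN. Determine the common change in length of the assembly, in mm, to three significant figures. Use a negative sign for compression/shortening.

-0.293 mm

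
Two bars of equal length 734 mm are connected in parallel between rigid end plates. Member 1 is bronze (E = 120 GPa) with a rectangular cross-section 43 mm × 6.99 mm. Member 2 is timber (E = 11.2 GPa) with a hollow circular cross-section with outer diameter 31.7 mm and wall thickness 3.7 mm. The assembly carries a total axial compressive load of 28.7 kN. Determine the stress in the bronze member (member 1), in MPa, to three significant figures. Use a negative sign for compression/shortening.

A_1 = 300.6 mm².
A_2 = 325.5 mm².
Equal strain + equilibrium ⇒ each member carries load in proportion to AE: A₁E₁ = 36070000 N, A₂E₂ = 3645000 N, ΣAE = 39710000 N.
σ₁ = P·E₁/ΣAE = -28700·120000/39710000 = -86.72 MPa.

-86.7 MPa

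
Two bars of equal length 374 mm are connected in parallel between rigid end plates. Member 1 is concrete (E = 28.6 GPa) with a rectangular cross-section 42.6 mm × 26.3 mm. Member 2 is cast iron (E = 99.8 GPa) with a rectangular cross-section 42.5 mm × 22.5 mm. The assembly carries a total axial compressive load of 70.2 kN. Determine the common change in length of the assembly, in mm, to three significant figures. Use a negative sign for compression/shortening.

-0.206 mm

A_1 = 1120 mm².
A_2 = 956.2 mm².
Equal strain + equilibrium ⇒ each member carries load in proportion to AE: A₁E₁ = 32040000 N, A₂E₂ = 95430000 N, ΣAE = 127500000 N.
δ = PL/ΣAE = -70200·374/127500000 = -0.206 mm.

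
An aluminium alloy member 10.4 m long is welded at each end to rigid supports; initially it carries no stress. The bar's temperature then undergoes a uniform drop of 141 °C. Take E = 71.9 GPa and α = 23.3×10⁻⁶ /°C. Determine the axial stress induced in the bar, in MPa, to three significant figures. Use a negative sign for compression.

236 MPa

Free thermal expansion αLΔT = 23.3e-6 · 10400 · -141 = -34.17 mm.
The walls impose strain ε = −(-34.17)/10400 = 3.2853e-03; σ = Eε = 71900 · 3.2853e-03 = 236.2 MPa.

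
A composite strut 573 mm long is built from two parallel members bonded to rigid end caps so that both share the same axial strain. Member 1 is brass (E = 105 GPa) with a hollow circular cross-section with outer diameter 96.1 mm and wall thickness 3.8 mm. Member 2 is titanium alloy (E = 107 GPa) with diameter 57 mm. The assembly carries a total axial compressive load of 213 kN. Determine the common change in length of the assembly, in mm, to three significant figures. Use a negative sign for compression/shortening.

-0.314 mm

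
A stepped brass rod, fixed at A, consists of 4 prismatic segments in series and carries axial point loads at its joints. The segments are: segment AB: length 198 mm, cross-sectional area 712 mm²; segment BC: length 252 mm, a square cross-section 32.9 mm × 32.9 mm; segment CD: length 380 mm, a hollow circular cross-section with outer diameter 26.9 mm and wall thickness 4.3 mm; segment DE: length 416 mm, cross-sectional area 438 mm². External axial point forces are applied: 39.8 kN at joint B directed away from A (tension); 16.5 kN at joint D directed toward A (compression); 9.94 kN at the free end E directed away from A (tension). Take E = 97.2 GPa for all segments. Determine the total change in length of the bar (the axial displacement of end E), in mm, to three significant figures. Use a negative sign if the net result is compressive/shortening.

0.0925 mm

Internal axial forces (sectioning from the free end, tension +): N_DE = 9.94 kN, N_CD = -6.56 kN, N_BC = -6.56 kN, N_AB = 33.24 kN.
A_BC = 1082 mm².
A_CD = 305.3 mm².
δ_AB = 33240·198/(712·97200) = 0.0951 mm
δ_BC = -6560·252/(1082·97200) = -0.01571 mm
δ_CD = -6560·380/(305.3·97200) = -0.084 mm
δ_DE = 9940·416/(438·97200) = 0.09713 mm
δ = Σδ_i = 0.09251 mm.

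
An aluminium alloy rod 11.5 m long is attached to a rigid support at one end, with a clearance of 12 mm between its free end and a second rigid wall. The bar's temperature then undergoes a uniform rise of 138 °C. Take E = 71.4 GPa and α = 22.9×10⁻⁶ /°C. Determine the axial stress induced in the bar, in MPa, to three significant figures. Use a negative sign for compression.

Free thermal expansion αLΔT = 22.9e-6 · 11500 · 138 = 36.34 mm.
The walls engage after the gap closes; constrained expansion = 36.34 − 12 = 24.34 mm.
The walls impose strain ε = −(24.34)/11500 = -2.1167e-03; σ = Eε = 71400 · -2.1167e-03 = -151.1 MPa.

-151 MPa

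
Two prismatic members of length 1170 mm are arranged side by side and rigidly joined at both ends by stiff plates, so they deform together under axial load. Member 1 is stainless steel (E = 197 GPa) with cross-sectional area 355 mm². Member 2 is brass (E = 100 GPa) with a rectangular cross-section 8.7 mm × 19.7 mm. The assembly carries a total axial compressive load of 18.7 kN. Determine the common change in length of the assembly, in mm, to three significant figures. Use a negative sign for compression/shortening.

-0.251 mm

A_2 = 171.4 mm².
Equal strain + equilibrium ⇒ each member carries load in proportion to AE: A₁E₁ = 69940000 N, A₂E₂ = 17140000 N, ΣAE = 87070000 N.
δ = PL/ΣAE = -18700·1170/87070000 = -0.2513 mm.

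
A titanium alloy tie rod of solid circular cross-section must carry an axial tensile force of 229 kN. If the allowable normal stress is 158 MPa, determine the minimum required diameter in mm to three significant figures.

Required area A ≥ P/σ_allow = 229000/158 = 1449 mm².
For a solid circular section, d ≥ √(4A/π) = 42.96 mm.

43.0 mm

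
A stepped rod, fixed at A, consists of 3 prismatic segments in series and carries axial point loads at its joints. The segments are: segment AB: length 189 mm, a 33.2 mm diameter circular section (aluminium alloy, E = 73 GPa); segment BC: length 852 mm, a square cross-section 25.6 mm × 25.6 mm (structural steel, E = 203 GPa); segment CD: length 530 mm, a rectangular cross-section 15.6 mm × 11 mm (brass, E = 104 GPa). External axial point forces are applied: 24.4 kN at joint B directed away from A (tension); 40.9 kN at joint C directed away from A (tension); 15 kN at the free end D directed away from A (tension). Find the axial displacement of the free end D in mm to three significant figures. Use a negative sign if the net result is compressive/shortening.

Internal axial forces (sectioning from the free end, tension +): N_CD = 15 kN, N_BC = 55.9 kN, N_AB = 80.3 kN.
A_AB = 865.7 mm².
A_BC = 655.4 mm².
A_CD = 171.6 mm².
δ_AB = 80300·189/(865.7·73000) = 0.2402 mm
δ_BC = 55900·852/(655.4·203000) = 0.358 mm
δ_CD = 15000·530/(171.6·104000) = 0.4455 mm
δ = Σδ_i = 1.044 mm.

1.04 mm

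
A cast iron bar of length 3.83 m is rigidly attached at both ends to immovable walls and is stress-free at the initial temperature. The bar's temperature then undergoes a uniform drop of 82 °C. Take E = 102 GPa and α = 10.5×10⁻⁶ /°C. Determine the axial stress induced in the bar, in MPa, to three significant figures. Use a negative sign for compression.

87.8 MPa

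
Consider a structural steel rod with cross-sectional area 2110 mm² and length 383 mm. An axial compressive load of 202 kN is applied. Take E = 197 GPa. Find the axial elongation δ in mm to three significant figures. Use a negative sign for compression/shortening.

-0.186 mm

δ_mech = NL/(AE) = -202000·383/(2110·197000) = -0.1861 mm.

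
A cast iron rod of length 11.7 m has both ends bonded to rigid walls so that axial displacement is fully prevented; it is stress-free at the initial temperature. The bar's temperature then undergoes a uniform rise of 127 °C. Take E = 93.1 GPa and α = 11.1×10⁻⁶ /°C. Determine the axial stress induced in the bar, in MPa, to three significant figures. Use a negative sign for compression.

-131 MPa

Free thermal expansion αLΔT = 11.1e-6 · 11700 · 127 = 16.49 mm.
The walls impose strain ε = −(16.49)/11700 = -1.4097e-03; σ = Eε = 93100 · -1.4097e-03 = -131.2 MPa.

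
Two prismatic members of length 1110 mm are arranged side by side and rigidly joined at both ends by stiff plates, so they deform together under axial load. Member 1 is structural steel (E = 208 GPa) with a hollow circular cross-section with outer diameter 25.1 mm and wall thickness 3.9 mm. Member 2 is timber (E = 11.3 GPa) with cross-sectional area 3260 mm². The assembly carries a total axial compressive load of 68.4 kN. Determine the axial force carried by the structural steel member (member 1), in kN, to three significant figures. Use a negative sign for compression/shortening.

-40.7 kN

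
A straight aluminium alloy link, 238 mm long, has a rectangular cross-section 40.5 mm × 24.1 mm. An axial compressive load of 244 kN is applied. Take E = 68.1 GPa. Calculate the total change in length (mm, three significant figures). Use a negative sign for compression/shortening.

A = 976.1 mm².
δ_mech = NL/(AE) = -244000·238/(976.1·68100) = -0.8737 mm.

-0.874 mm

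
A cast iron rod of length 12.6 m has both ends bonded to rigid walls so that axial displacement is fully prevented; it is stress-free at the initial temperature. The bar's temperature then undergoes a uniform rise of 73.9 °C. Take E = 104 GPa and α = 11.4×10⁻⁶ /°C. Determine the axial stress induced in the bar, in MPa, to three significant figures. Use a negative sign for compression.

-87.6 MPa

Free thermal expansion αLΔT = 11.4e-6 · 12600 · 73.9 = 10.61 mm.
The walls impose strain ε = −(10.61)/12600 = -8.4246e-04; σ = Eε = 104000 · -8.4246e-04 = -87.62 MPa.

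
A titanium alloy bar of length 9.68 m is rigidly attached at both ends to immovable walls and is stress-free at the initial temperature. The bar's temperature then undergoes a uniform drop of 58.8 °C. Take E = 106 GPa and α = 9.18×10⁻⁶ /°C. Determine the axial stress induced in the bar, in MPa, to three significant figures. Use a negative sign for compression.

Free thermal expansion αLΔT = 9.18e-6 · 9680 · -58.8 = -5.225 mm.
The walls impose strain ε = −(-5.225)/9680 = 5.3978e-04; σ = Eε = 106000 · 5.3978e-04 = 57.22 MPa.

57.2 MPa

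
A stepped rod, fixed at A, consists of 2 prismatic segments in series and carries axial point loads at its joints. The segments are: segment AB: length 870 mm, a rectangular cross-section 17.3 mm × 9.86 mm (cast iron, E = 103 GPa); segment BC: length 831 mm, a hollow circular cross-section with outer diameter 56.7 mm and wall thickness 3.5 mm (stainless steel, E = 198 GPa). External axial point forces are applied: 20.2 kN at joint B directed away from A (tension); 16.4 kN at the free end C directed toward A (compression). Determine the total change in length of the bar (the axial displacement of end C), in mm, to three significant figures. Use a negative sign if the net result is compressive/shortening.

0.0705 mm

Internal axial forces (sectioning from the free end, tension +): N_BC = -16.4 kN, N_AB = 3.8 kN.
A_AB = 170.6 mm².
A_BC = 585 mm².
δ_AB = 3800·870/(170.6·103000) = 0.1882 mm
δ_BC = -16400·831/(585·198000) = -0.1177 mm
δ = Σδ_i = 0.0705 mm.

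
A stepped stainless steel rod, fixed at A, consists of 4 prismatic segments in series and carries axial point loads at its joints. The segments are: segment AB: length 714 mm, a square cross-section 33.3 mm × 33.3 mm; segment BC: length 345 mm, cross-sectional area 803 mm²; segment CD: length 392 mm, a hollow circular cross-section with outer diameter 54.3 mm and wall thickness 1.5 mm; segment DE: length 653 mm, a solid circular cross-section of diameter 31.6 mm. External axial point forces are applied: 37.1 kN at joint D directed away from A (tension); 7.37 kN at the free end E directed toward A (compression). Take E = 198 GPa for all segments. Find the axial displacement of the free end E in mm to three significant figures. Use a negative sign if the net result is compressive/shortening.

0.367 mm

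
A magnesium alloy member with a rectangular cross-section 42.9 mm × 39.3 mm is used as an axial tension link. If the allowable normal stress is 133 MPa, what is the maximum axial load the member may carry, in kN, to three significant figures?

A = 1686 mm².
P_max = σ_allow · A = 133 · 1686 = 224200 N = 224.2 kN.

224 kN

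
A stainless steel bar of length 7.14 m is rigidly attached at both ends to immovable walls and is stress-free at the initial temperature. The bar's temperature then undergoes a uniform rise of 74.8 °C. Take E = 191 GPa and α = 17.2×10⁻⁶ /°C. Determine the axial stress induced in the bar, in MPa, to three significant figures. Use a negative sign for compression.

Free thermal expansion αLΔT = 17.2e-6 · 7140 · 74.8 = 9.186 mm.
The walls impose strain ε = −(9.186)/7140 = -1.2866e-03; σ = Eε = 191000 · -1.2866e-03 = -245.7 MPa.

-246 MPa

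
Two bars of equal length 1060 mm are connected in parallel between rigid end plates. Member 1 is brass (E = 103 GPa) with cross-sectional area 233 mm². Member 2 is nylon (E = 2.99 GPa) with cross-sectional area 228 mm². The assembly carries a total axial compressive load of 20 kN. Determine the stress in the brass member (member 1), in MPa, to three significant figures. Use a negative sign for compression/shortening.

-83.5 MPa

Equal strain + equilibrium ⇒ each member carries load in proportion to AE: A₁E₁ = 24000000 N, A₂E₂ = 681700 N, ΣAE = 24680000 N.
σ₁ = P·E₁/ΣAE = -20000·103000/24680000 = -83.47 MPa.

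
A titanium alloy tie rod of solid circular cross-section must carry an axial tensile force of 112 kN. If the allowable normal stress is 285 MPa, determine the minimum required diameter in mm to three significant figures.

22.4 mm

Required area A ≥ P/σ_allow = 112000/285 = 393 mm².
For a solid circular section, d ≥ √(4A/π) = 22.37 mm.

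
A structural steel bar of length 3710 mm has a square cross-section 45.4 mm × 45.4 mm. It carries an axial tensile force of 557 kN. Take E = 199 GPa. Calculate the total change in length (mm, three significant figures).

5.04 mm

A = 2061 mm².
δ_mech = NL/(AE) = 557000·3710/(2061·199000) = 5.038 mm.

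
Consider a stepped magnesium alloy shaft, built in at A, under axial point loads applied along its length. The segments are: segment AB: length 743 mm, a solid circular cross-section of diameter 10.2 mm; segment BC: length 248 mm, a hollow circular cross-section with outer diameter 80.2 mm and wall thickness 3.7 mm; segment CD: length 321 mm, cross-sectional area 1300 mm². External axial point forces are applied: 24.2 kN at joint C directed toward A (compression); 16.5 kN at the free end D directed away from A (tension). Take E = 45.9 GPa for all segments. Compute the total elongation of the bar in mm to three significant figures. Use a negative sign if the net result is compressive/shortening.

Internal axial forces (sectioning from the free end, tension +): N_CD = 16.5 kN, N_BC = -7.7 kN, N_AB = -7.7 kN.
A_AB = 81.71 mm².
A_BC = 889.2 mm².
δ_AB = -7700·743/(81.71·45900) = -1.525 mm
δ_BC = -7700·248/(889.2·45900) = -0.04679 mm
δ_CD = 16500·321/(1300·45900) = 0.08876 mm
δ = Σδ_i = -1.483 mm.

-1.48 mm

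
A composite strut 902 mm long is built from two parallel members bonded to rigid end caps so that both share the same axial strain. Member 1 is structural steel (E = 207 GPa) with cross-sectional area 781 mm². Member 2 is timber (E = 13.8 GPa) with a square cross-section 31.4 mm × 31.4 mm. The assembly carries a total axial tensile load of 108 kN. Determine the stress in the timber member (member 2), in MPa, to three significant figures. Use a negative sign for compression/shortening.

8.50 MPa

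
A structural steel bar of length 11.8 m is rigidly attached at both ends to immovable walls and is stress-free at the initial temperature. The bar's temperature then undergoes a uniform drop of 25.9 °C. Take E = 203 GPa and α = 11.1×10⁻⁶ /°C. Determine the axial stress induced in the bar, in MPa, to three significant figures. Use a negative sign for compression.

Free thermal expansion αLΔT = 11.1e-6 · 11800 · -25.9 = -3.392 mm.
The walls impose strain ε = −(-3.392)/11800 = 2.8749e-04; σ = Eε = 203000 · 2.8749e-04 = 58.36 MPa.

58.4 MPa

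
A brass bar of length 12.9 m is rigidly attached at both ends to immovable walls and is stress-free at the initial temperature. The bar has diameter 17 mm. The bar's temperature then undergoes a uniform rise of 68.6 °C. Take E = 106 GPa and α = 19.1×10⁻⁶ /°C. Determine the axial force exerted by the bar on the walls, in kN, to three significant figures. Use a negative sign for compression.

-31.5 kN

Free thermal expansion αLΔT = 19.1e-6 · 12900 · 68.6 = 16.9 mm.
The walls impose strain ε = −(16.9)/12900 = -1.3103e-03; σ = Eε = 106000 · -1.3103e-03 = -138.9 MPa.
Wall reaction R = σ·A = -138.9·227 = -31520 N = -31.52 kN.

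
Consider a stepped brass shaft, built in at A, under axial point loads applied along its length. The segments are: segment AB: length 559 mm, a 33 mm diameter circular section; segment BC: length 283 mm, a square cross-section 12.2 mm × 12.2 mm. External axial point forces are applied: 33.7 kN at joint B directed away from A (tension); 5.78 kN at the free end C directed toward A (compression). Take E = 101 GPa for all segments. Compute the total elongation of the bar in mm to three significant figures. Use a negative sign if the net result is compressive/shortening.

0.0719 mm

Internal axial forces (sectioning from the free end, tension +): N_BC = -5.78 kN, N_AB = 27.92 kN.
A_AB = 855.3 mm².
A_BC = 148.8 mm².
δ_AB = 27920·559/(855.3·101000) = 0.1807 mm
δ_BC = -5780·283/(148.8·101000) = -0.1088 mm
δ = Σδ_i = 0.07186 mm.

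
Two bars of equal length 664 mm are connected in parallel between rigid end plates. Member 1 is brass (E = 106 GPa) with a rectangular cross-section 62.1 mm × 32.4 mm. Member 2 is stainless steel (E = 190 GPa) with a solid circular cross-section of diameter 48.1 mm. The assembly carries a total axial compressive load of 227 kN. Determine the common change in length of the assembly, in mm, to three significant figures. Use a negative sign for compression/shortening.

-0.270 mm

A_1 = 2012 mm².
A_2 = 1817 mm².
Equal strain + equilibrium ⇒ each member carries load in proportion to AE: A₁E₁ = 213300000 N, A₂E₂ = 345200000 N, ΣAE = 558500000 N.
δ = PL/ΣAE = -227000·664/558500000 = -0.2699 mm.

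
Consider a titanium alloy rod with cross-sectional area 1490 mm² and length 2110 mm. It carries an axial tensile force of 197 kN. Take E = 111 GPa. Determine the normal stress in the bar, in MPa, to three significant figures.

132 MPa

σ = N/A = 197000/1490 = 132.2 MPa.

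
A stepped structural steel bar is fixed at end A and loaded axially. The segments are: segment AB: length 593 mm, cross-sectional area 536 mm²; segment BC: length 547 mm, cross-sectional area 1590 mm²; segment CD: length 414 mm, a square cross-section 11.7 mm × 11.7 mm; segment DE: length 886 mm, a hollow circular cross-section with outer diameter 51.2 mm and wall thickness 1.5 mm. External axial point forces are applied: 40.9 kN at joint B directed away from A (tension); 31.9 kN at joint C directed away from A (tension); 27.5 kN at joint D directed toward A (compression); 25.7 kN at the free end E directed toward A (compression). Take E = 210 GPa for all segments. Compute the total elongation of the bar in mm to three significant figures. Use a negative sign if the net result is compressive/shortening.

Internal axial forces (sectioning from the free end, tension +): N_DE = -25.7 kN, N_CD = -53.2 kN, N_BC = -21.3 kN, N_AB = 19.6 kN.
A_CD = 136.9 mm².
A_DE = 234.2 mm².
δ_AB = 19600·593/(536·210000) = 0.1033 mm
δ_BC = -21300·547/(1590·210000) = -0.03489 mm
δ_CD = -53200·414/(136.9·210000) = -0.7662 mm
δ_DE = -25700·886/(234.2·210000) = -0.463 mm
δ = Σδ_i = -1.161 mm.

-1.16 mm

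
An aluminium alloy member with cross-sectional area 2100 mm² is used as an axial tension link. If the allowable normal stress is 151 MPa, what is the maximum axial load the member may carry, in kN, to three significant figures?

317 kN

P_max = σ_allow · A = 151 · 2100 = 317100 N = 317.1 kN.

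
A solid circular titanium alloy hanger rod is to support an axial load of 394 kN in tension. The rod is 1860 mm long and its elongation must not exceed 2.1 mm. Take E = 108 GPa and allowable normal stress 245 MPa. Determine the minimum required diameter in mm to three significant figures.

64.1 mm

Required area A ≥ P/σ_allow = 394000/245 = 1608 mm².
For a solid circular section, d ≥ √(4A/π) = 45.25 mm.
Elongation limit: A ≥ PL/(Eδ_allow) = 394000·1860/(108000·2.1) = 3231 mm² ⇒ d ≥ 64.14 mm.
The elongation limit governs.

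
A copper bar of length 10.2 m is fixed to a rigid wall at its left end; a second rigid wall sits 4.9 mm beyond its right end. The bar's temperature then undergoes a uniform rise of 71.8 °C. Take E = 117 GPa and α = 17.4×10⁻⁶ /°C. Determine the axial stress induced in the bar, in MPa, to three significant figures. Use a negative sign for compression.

-90.0 MPa

Free thermal expansion αLΔT = 17.4e-6 · 10200 · 71.8 = 12.74 mm.
The walls engage after the gap closes; constrained expansion = 12.74 − 4.9 = 7.843 mm.
The walls impose strain ε = −(7.843)/10200 = -7.6893e-04; σ = Eε = 117000 · -7.6893e-04 = -89.96 MPa.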